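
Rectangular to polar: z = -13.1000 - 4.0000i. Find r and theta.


r = sqrt(171.61+16) = sqrt(187.61) = 13.6971
theta = atan2(-4, -13.1) = -163.0203 degrees

r = 13.6971, theta = -163.0203 degrees


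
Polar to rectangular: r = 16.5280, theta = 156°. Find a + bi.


a = 16.5280*cos(156°) = 16.5280*(-0.913545) = -15.0991
b = 16.5280*sin(156°) = 16.5280*0.406737 = 6.7225

-15.0991 + 6.7225i


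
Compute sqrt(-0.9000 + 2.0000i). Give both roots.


|z| = sqrt(0.81+4) = 2.1932
sqrt((|z|+a)/2) = sqrt((2.1932+(-0.9))/2) = sqrt(0.6466) = 0.8041
sqrt((|z|-a)/2) = sqrt((2.1932-(-0.9))/2) = sqrt(1.5466) = 1.2436

±(0.8041 + 1.2436i) i.e. 0.8041 + 1.2436i and -0.8041 - 1.2436i


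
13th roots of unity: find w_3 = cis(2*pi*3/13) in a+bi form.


Angle = 360*3/13 = 83.0769°
a = cos(83.0769°) = 0.1205
b = sin(83.0769°) = 0.9927

0.1205 + 0.9927i


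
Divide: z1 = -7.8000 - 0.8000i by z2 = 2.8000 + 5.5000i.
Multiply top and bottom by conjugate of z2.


Conjugate of z2 = 2.8000 - 5.5000i
Numerator: (-7.8000 - 0.8000i)(2.8000 - 5.5000i) = -26.2400 + 40.6600i
Denominator: 2.8^2 + 5.5^2 = 38.09
Result = (-26.2400 + 40.6600i)/38.09

-0.6889 + 1.0675i


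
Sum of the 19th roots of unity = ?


The sum of all 19th roots of unity is 0.
Geometric series: (1 - w^19)/(1 - w) = (1-1)/(1-w) = 0 since w^19 = 1, w ≠ 1.
Alternatively: coefficient of z^18 in z^19 - 1 is 0.

0


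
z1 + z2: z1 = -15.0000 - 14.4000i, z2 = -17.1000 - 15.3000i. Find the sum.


Real: -15 - 17.1 = -32.1
Imag: -14.4 - 15.3 = -29.7

-32.1000 - 29.7000i


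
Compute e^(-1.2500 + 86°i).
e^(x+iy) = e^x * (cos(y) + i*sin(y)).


e^-1.2500 = 0.2865
cos(86°) = 0.0698
sin(86°) = 0.9976
Real = 0.2865*0.0698 = 0.0200
Imag = 0.2865*0.9976 = 0.2858

0.0200 + 0.2858i


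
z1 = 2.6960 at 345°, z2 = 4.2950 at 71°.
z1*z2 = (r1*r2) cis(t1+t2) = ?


r = 2.6960 * 4.2950 = 11.5793
theta = 345° + 71° = 416° = 56° (mod 360)

11.5793 cis(56°)


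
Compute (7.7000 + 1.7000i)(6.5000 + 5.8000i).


Real = 7.7*6.5 - 1.7*5.8 = 50.05 - 9.86 = 40.19
Imag = 7.7*5.8 + 6.5*1.7 = 44.66 + 11.05 = 55.71

40.1900 + 55.7100i


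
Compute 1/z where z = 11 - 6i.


|z|^2 = 121+36 = 157
1/z = (11 + 6i)/157

1/z = 0.0701 + 0.0382i


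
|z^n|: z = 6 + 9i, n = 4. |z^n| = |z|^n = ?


|z| = sqrt(36+81) = sqrt(117) = 10.8167
|z^4| = |z|^4 = (sqrt(117))^4 = 117^2 = 13689

|z^4| = 13689


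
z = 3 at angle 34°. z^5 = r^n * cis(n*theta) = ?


r^5 = 3^5 = 243
n*theta = 5*34° = 170° = 170° (mod 360)
a = 243*cos(170°) = -239.3083
b = 243*sin(170°) = 42.1965

243 cis(170°) = -239.3083 + 42.1965i


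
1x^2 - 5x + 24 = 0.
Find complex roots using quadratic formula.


disc = (-5)^2 - 4*1*24 = 25 - 96 = -71
sqrt(|disc|) = sqrt(71) = 8.4261
Real part = 5/(2*1) = 2.5000
Imag part = 8.4261/(2*1) = 4.2131

2.5000 ± 4.2131i


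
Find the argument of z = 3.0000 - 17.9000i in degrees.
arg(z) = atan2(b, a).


Re = 3, Im = -17.9
arg = atan2(-17.9, 3) = -80.4858 degrees

arg(z) = -80.4858 degrees


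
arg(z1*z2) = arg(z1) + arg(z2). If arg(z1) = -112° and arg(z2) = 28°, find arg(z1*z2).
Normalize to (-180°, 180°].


arg(z1*z2) = -112° + 28° = -84°
Normalized to (-180°, 180°]: -84°

-84°


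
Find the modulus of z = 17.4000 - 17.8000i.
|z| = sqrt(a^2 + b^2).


|z| = sqrt(17.4^2 + (-17.8)^2) = sqrt(302.76 + 316.84) = sqrt(619.6) = 24.8918

|z| = 24.8918


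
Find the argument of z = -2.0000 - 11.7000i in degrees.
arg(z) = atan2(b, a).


Re = -2, Im = -11.7
arg = atan2(-11.7, -2) = -99.7004 degrees

arg(z) = -99.7004 degrees


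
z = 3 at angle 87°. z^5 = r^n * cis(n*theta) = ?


r^5 = 3^5 = 243
n*theta = 5*87° = 435° = 75° (mod 360)
a = 243*cos(75°) = 62.8930
b = 243*sin(75°) = 234.7200

243 cis(75°) = 62.8930 + 234.7200i


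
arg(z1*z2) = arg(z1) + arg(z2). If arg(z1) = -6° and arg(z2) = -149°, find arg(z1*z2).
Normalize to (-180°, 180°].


arg(z1*z2) = -6° - 149° = -155°
Normalized to (-180°, 180°]: -155°

-155°


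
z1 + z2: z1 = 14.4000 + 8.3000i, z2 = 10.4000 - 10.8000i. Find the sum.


Real: 14.4 + 10.4 = 24.8
Imag: 8.3 - 10.8 = -2.5

24.8000 - 2.5000i


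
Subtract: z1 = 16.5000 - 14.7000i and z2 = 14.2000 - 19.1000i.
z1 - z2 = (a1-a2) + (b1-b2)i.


Real: 16.5 - 14.2 = 2.3
Imag: -14.7 + 19.1 = 4.4

2.3000 + 4.4000i


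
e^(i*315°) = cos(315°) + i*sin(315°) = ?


cos(315°) = 0.7071
sin(315°) = -0.7071

e^(i*315°) = 0.7071 - 0.7071i


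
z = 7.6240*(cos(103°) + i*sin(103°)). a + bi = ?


a = 7.6240*cos(103°) = 7.6240*(-0.22495) = -1.7150
b = 7.6240*sin(103°) = 7.6240*0.97437 = 7.4286

-1.7150 + 7.4286i


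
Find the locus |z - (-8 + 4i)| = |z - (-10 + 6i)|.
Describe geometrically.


Equal distances means the locus is the perpendicular bisector of z1 and z2.
Midpoint = ((-8+(-10))/2, (4+6)/2) = (-9.0000, 5.0000)

Perpendicular bisector through (-9.0000, 5.0000)


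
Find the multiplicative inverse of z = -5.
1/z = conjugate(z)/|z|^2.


|z|^2 = 25+0 = 25
1/z = (-5 - 0i)/25

1/z = -0.2000 + 0i


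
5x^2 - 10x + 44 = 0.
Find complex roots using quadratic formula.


disc = (-10)^2 - 4*5*44 = 100 - 880 = -780
sqrt(|disc|) = sqrt(780) = 27.9285
Real part = 10/(2*5) = 1.0000
Imag part = 27.9285/(2*5) = 2.7928

1.0000 ± 2.7928i


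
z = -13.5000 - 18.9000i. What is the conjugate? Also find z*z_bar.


z_bar = -13.5000 + 18.9000i
z*z_bar = (-13.5)^2 + (-18.9)^2 = 182.25 + 357.21 = 539.46

z_bar = -13.5000 + 18.9000i, z*z_bar = 539.46


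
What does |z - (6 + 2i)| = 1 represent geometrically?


|z - z0| = r is a circle with center z0 and radius r.
Center = (6, 2), radius = 1

Circle with center (6, 2) and radius 1


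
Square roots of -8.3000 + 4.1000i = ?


|z| = sqrt(68.89+16.81) = 9.2574
sqrt((|z|+a)/2) = sqrt((9.2574+(-8.3))/2) = sqrt(0.4787) = 0.6919
sqrt((|z|-a)/2) = sqrt((9.2574-(-8.3))/2) = sqrt(8.7787) = 2.9629

±(0.6919 + 2.9629i) i.e. 0.6919 + 2.9629i and -0.6919 - 2.9629i


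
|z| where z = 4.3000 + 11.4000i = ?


|z| = sqrt(4.3^2 + 11.4^2) = sqrt(18.49 + 129.96) = sqrt(148.45) = 12.1840

|z| = 12.1840


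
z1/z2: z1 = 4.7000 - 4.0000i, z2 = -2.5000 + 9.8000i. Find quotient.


Conjugate of z2 = -2.5000 - 9.8000i
Numerator: (4.7000 - 4.0000i)(-2.5000 - 9.8000i) = -50.9500 - 36.0600i
Denominator: (-2.5)^2 + 9.8^2 = 102.29
Result = (-50.9500 - 36.0600i)/102.29

-0.4981 - 0.3525i


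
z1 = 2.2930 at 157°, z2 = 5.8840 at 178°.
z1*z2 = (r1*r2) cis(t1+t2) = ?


r = 2.2930 * 5.8840 = 13.4920
theta = 157° + 178° = 335° = 335° (mod 360)

13.4920 cis(335°)


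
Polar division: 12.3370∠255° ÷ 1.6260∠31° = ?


r = 12.3370 / 1.6260 = 7.5873
theta = 255° - 31° = 224° = 224° (mod 360)

7.5873 cis(224°)


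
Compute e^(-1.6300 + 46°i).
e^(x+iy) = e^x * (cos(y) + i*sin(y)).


e^-1.6300 = 0.1959
cos(46°) = 0.6947
sin(46°) = 0.7193
Real = 0.1959*0.6947 = 0.1361
Imag = 0.1959*0.7193 = 0.1409

0.1361 + 0.1409i


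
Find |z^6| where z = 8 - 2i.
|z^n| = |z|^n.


|z| = sqrt(64+4) = sqrt(68) = 8.2462
|z^6| = |z|^6 = (sqrt(68))^6 = 68^3 = 314432

|z^6| = 314432


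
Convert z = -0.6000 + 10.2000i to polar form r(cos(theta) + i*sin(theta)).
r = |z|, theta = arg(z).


r = sqrt(0.36+104.04) = sqrt(104.4) = 10.2176
theta = atan2(10.2, -0.6) = 93.3665 degrees

r = 10.2176, theta = 93.3665 degrees


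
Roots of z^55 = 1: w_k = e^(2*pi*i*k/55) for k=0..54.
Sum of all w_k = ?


The sum of all 55th roots of unity is 0.
Geometric series: (1 - w^55)/(1 - w) = (1-1)/(1-w) = 0 since w^55 = 1, w ≠ 1.
Alternatively: coefficient of z^54 in z^55 - 1 is 0.

0


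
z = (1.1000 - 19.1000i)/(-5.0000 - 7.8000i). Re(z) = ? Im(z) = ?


Multiply by conjugate: (1.1000 - 19.1000i)(-5.0000 + 7.8000i) / ((-5)^2 + (-7.8)^2)
Numerator real = 1.1*(-5) - (19.1)*(-7.8) = 143.48
Numerator imag = -19.1*(-5) - 1.1*(-7.8) = 104.08
Denominator = 85.84
Re(z) = 143.48/85.84 = 1.6715
Im(z) = 104.08/85.84 = 1.2125

Re(z) = 1.6715, Im(z) = 1.2125


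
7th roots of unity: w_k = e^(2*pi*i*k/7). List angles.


The 7th roots of unity are cis(360k/7°) for k=0..6
Angle step = 360/7 = 51.4286°
Primitive root: cis(51.4286°)
Primitive root = 0.6235 + 0.7818i

7 roots at angles: 0°, 51.4286°, 102.8571°, 154.2857°, 205.7143°, 257.1429°, 308.5714°


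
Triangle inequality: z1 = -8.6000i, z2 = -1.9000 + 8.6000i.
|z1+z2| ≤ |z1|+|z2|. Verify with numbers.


|z1| = sqrt(0^2 + (-8.6)^2) = sqrt(73.96) = 8.6000
|z2| = sqrt((-1.9)^2 + 8.6^2) = sqrt(77.57) = 8.8074
z1+z2 = -1.9000
|z1+z2| = sqrt(3.61) = 1.9000
|z1|+|z2| = 8.6000 + 8.8074 = 17.4074

|z1+z2| = 1.9000 ≤ |z1|+|z2| = 17.4074 (verified)


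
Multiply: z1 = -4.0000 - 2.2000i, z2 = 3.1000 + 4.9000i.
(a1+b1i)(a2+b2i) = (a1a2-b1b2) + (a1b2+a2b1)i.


Real = -4*3.1 - (-2.2)*4.9 = -12.4 - (-10.78) = -1.62
Imag = -4*4.9 + 3.1*(-2.2) = -19.6 - (6.82) = -26.42

-1.6200 - 26.4200i


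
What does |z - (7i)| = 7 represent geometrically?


|z - z0| = r is a circle with center z0 and radius r.
Center = (0, 7), radius = 7

Circle with center (0, 7) and radius 7


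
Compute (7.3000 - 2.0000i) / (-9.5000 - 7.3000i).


Conjugate of z2 = -9.5000 + 7.3000i
Numerator: (7.3000 - 2.0000i)(-9.5000 + 7.3000i) = -54.7500 + 72.2900i
Denominator: (-9.5)^2 + (-7.3)^2 = 143.54
Result = (-54.7500 + 72.2900i)/143.54

-0.3814 + 0.5036i


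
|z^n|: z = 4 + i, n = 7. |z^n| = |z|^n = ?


|z| = sqrt(16+1) = sqrt(17) = 4.1231
|z^7| = |z|^7 = (sqrt(17))^7 = 17^3 * sqrt(17) = 4913*sqrt(17)

|z^7| = 4913*sqrt(17) ≈ 20256.8179


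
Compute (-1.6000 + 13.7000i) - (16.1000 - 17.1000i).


Real: -1.6 - 16.1 = -17.7
Imag: 13.7 + 17.1 = 30.8

-17.7000 + 30.8000i


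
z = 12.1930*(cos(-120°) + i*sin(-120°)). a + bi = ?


a = 12.1930*cos(-120°) = 12.1930*(-0.5) = -6.0965
b = 12.1930*sin(-120°) = 12.1930*(-0.866025) = -10.5594

-6.0965 - 10.5594i


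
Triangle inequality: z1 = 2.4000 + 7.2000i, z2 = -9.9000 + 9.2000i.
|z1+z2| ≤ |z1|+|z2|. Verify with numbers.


|z1| = sqrt(2.4^2 + 7.2^2) = sqrt(57.6) = 7.5895
|z2| = sqrt((-9.9)^2 + 9.2^2) = sqrt(182.65) = 13.5148
z1+z2 = -7.5000 + 16.4000i
|z1+z2| = sqrt(325.21) = 18.0336
|z1|+|z2| = 7.5895 + 13.5148 = 21.1043

|z1+z2| = 18.0336 ≤ |z1|+|z2| = 21.1043 (verified)


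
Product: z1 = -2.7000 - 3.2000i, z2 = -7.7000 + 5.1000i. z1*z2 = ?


Real = -2.7*(-7.7) - (-3.2)*5.1 = 20.79 - (-16.32) = 37.11
Imag = -2.7*5.1 - (7.7)*(-3.2) = -13.77 + 24.64 = 10.87

37.1100 + 10.8700i


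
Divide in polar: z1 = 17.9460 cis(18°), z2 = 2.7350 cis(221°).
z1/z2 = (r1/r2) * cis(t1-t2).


r = 17.9460 / 2.7350 = 6.5616
theta = 18° - 221° = -203° = 157° (mod 360)

6.5616 cis(157°)


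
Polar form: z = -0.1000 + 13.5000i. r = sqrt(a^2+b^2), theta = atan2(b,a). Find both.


r = sqrt(0.01+182.25) = sqrt(182.26) = 13.5004
theta = atan2(13.5, -0.1) = 90.4244 degrees

r = 13.5004, theta = 90.4244 degrees


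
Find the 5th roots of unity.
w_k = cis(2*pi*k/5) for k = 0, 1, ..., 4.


The 5th roots of unity are cis(360k/5°) for k=0..4
Angle step = 360/5 = 72°
Primitive root: cis(72°)
Primitive root = 0.3090 + 0.9511i

5 roots at angles: 0°, 72°, 144°, 216°, 288°


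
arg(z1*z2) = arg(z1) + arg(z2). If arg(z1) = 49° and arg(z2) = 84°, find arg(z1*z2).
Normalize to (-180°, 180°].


arg(z1*z2) = 49° + 84° = 133°
Normalized to (-180°, 180°]: 133°

133°


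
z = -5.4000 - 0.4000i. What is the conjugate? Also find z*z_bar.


z_bar = -5.4000 + 0.4000i
z*z_bar = (-5.4)^2 + (-0.4)^2 = 29.16 + 0.16 = 29.32

z_bar = -5.4000 + 0.4000i, z*z_bar = 29.32


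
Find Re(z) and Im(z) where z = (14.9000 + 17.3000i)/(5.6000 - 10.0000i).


Multiply by conjugate: (14.9000 + 17.3000i)(5.6000 + 10.0000i) / (5.6^2 + (-10)^2)
Numerator real = 14.9*5.6 + 17.3*(-10) = -89.56
Numerator imag = 17.3*5.6 - 14.9*(-10) = 245.88
Denominator = 131.36
Re(z) = -89.56/131.36 = -0.6818
Im(z) = 245.88/131.36 = 1.8718

Re(z) = -0.6818, Im(z) = 1.8718


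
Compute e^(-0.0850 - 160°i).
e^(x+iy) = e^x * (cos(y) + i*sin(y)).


e^-0.0850 = 0.9185
cos(-160°) = -0.9397
sin(-160°) = -0.342
Real = 0.9185*(-0.9397) = -0.8631
Imag = 0.9185*(-0.342) = -0.3141

-0.8631 - 0.3141i


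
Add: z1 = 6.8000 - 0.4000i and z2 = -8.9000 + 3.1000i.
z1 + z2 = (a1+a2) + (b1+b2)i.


Real: 6.8 - 8.9 = -2.1
Imag: -0.4 + 3.1 = 2.7

-2.1000 + 2.7000i


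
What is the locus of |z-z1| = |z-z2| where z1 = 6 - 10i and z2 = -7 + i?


Equal distances means the locus is the perpendicular bisector of z1 and z2.
Midpoint = ((6+(-7))/2, (-10+1)/2) = (-0.5000, -4.5000)

Perpendicular bisector through (-0.5000, -4.5000)


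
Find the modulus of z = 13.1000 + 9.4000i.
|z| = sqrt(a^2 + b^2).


|z| = sqrt(13.1^2 + 9.4^2) = sqrt(171.61 + 88.36) = sqrt(259.97) = 16.1236

|z| = 16.1236


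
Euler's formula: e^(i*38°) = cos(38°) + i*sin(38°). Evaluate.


cos(38°) = 0.7880
sin(38°) = 0.6157

e^(i*38°) = 0.7880 + 0.6157i


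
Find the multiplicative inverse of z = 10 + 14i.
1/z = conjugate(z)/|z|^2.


|z|^2 = 100+196 = 296
1/z = (10 - 14i)/296

1/z = 0.0338 - 0.0473i


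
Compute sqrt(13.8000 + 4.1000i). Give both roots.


|z| = sqrt(190.44+16.81) = 14.3962
sqrt((|z|+a)/2) = sqrt((14.3962+13.8)/2) = sqrt(14.0981) = 3.7547
sqrt((|z|-a)/2) = sqrt((14.3962-13.8)/2) = sqrt(0.2981) = 0.5460

±(3.7547 + 0.5460i) i.e. 3.7547 + 0.5460i and -3.7547 - 0.5460i


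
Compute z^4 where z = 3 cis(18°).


r^4 = 3^4 = 81
n*theta = 4*18° = 72° = 72° (mod 360)
a = 81*cos(72°) = 25.0304
b = 81*sin(72°) = 77.0356

81 cis(72°) = 25.0304 + 77.0356i


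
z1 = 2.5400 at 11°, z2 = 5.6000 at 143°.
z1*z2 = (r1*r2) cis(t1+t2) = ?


r = 2.5400 * 5.6000 = 14.2240
theta = 11° + 143° = 154° = 154° (mod 360)

14.2240 cis(154°)


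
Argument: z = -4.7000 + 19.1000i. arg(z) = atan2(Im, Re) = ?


Re = -4.7, Im = 19.1
arg = atan2(19.1, -4.7) = 103.8243 degrees

arg(z) = 103.8243 degrees


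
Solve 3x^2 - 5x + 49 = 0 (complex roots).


disc = (-5)^2 - 4*3*49 = 25 - 588 = -563
sqrt(|disc|) = sqrt(563) = 23.7276
Real part = 5/(2*3) = 0.8333
Imag part = 23.7276/(2*3) = 3.9546

0.8333 ± 3.9546i


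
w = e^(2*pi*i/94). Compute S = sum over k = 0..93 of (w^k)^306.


The roots are w_k = w^k with w = e^(2*pi*i/94), and (w^k)^306 = (w^306)^k.
So S = 1 + u + u^2 + ... + u^(93) with u = w^306.
306 = 3*94 + 24, so 306 is not a multiple of 94: u = (w^94)^3 * w^24 = w^24 ≠ 1 (w is a primitive 94th root), while u^94 = (w^94)^306 = 1.
Geometric series: S = (1 - u^94)/(1 - u) = (1 - 1)/(1 - u) = 0

S = 0


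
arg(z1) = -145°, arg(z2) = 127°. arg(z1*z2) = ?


arg(z1*z2) = -145° + 127° = -18°
Normalized to (-180°, 180°]: -18°

-18°


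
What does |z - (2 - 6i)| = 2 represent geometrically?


|z - z0| = r is a circle with center z0 and radius r.
Center = (2, -6), radius = 2

Circle with center (2, -6) and radius 2


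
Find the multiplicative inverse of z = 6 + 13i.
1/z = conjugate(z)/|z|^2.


|z|^2 = 36+169 = 205
1/z = (6 - 13i)/205

1/z = 0.0293 - 0.0634i


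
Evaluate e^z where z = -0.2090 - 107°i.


e^-0.2090 = 0.8114
cos(-107°) = -0.29237
sin(-107°) = -0.9563
Real = 0.8114*(-0.29237) = -0.2372
Imag = 0.8114*(-0.9563) = -0.7759

-0.2372 - 0.7759i


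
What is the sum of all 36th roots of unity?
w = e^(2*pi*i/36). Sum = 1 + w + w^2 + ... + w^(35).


The sum of all 36th roots of unity is 0.
Geometric series: (1 - w^36)/(1 - w) = (1-1)/(1-w) = 0 since w^36 = 1, w ≠ 1.
Alternatively: coefficient of z^35 in z^36 - 1 is 0.

0


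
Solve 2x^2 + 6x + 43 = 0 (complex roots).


disc = 6^2 - 4*2*43 = 36 - 344 = -308
sqrt(|disc|) = sqrt(308) = 17.5499
Real part = -6/(2*2) = -1.5000
Imag part = 17.5499/(2*2) = 4.3875

-1.5000 ± 4.3875i


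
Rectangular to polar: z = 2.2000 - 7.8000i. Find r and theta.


r = sqrt(4.84+60.84) = sqrt(65.68) = 8.1043
theta = atan2(-7.8, 2.2) = -74.2488 degrees

r = 8.1043, theta = -74.2488 degrees


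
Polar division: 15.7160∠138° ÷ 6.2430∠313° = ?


r = 15.7160 / 6.2430 = 2.5174
theta = 138° - 313° = -175° = 185° (mod 360)

2.5174 cis(185°)


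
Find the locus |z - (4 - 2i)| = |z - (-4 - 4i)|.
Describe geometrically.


Equal distances means the locus is the perpendicular bisector of z1 and z2.
Midpoint = ((4+(-4))/2, (-2+(-4))/2) = (0, -3.0000)

Perpendicular bisector through (0, -3.0000)


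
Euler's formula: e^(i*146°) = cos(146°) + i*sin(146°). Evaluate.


cos(146°) = -0.8290
sin(146°) = 0.5592

e^(i*146°) = -0.8290 + 0.5592i


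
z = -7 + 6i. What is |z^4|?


|z| = sqrt(49+36) = sqrt(85) = 9.2195
|z^4| = |z|^4 = (sqrt(85))^4 = 85^2 = 7225

|z^4| = 7225


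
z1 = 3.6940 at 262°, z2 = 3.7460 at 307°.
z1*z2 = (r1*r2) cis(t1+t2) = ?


r = 3.6940 * 3.7460 = 13.8377
theta = 262° + 307° = 569° = 209° (mod 360)

13.8377 cis(209°)


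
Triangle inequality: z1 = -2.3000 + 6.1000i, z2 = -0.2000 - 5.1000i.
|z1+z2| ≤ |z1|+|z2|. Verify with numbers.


|z1| = sqrt((-2.3)^2 + 6.1^2) = sqrt(42.5) = 6.5192
|z2| = sqrt((-0.2)^2 + (-5.1)^2) = sqrt(26.05) = 5.1039
z1+z2 = -2.5000 + i
|z1+z2| = sqrt(7.25) = 2.6926
|z1|+|z2| = 6.5192 + 5.1039 = 11.6231

|z1+z2| = 2.6926 ≤ |z1|+|z2| = 11.6231 (verified)


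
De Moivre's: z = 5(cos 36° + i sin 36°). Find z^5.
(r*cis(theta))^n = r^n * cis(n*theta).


r^5 = 5^5 = 3125
n*theta = 5*36° = 180° = 180° (mod 360)
a = 3125*cos(180°) = -3125.0000
b = 3125*sin(180°) = 0

3125 cis(180°) = -3125.0000 + 0i


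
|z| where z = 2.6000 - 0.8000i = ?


|z| = sqrt(2.6^2 + (-0.8)^2) = sqrt(6.76 + 0.64) = sqrt(7.4) = 2.7203

|z| = 2.7203


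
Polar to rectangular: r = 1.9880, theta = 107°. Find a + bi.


a = 1.9880*cos(107°) = 1.9880*(-0.29237) = -0.5812
b = 1.9880*sin(107°) = 1.9880*0.9563 = 1.9011

-0.5812 + 1.9011i


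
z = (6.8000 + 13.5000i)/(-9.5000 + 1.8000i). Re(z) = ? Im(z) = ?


Multiply by conjugate: (6.8000 + 13.5000i)(-9.5000 - 1.8000i) / ((-9.5)^2 + 1.8^2)
Numerator real = 6.8*(-9.5) + 13.5*1.8 = -40.3
Numerator imag = 13.5*(-9.5) - 6.8*1.8 = -140.49
Denominator = 93.49
Re(z) = -40.3/93.49 = -0.4311
Im(z) = -140.49/93.49 = -1.5027

Re(z) = -0.4311, Im(z) = -1.5027


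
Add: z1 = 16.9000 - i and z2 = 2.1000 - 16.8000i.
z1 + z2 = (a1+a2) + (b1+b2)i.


Real: 16.9 + 2.1 = 19
Imag: -1 - 16.8 = -17.8

19.0000 - 17.8000i


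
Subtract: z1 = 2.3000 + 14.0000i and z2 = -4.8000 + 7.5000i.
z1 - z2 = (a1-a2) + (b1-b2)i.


Real: 2.3 + 4.8 = 7.1
Imag: 14 - 7.5 = 6.5

7.1000 + 6.5000i


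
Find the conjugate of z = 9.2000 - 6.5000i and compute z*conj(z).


z_bar = 9.2000 + 6.5000i
z*z_bar = 9.2^2 + (-6.5)^2 = 84.64 + 42.25 = 126.89

z_bar = 9.2000 + 6.5000i, z*z_bar = 126.89


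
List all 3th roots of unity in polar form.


The 3th roots of unity are cis(360k/3°) for k=0..2
Angle step = 360/3 = 120°
Primitive root: cis(120°)
Primitive root = -0.5000 + 0.8660i

3 roots at angles: 0°, 120°, 240°


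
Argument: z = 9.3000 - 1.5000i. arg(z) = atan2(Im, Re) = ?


Re = 9.3, Im = -1.5
arg = atan2(-1.5, 9.3) = -9.1623 degrees

arg(z) = -9.1623 degrees


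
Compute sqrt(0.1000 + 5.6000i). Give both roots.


|z| = sqrt(0.01+31.36) = 5.6009
sqrt((|z|+a)/2) = sqrt((5.6009+0.1)/2) = sqrt(2.8504) = 1.6883
sqrt((|z|-a)/2) = sqrt((5.6009-0.1)/2) = sqrt(2.7504) = 1.6584

±(1.6883 + 1.6584i) i.e. 1.6883 + 1.6584i and -1.6883 - 1.6584i


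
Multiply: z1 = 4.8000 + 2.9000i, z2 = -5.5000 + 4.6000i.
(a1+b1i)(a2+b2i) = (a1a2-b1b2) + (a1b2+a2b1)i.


Real = 4.8*(-5.5) - 2.9*4.6 = -26.4 - 13.34 = -39.74
Imag = 4.8*4.6 - (5.5)*2.9 = 22.08 - (15.95) = 6.13

-39.7400 + 6.1300i


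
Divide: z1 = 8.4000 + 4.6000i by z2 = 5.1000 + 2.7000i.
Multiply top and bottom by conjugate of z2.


Conjugate of z2 = 5.1000 - 2.7000i
Numerator: (8.4000 + 4.6000i)(5.1000 - 2.7000i) = 55.2600 + 0.7800i
Denominator: 5.1^2 + 2.7^2 = 33.3
Result = (55.2600 + 0.7800i)/33.3

1.6595 + 0.0234i


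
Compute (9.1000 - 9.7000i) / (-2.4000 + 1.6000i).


Conjugate of z2 = -2.4000 - 1.6000i
Numerator: (9.1000 - 9.7000i)(-2.4000 - 1.6000i) = -37.3600 + 8.7200i
Denominator: (-2.4)^2 + 1.6^2 = 8.32
Result = (-37.3600 + 8.7200i)/8.32

-4.4904 + 1.0481i


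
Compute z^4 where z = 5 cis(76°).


r^4 = 5^4 = 625
n*theta = 4*76° = 304° = 304° (mod 360)
a = 625*cos(304°) = 349.4956
b = 625*sin(304°) = -518.1485

625 cis(304°) = 349.4956 - 518.1485i


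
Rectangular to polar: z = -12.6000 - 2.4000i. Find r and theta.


r = sqrt(158.76+5.76) = sqrt(164.52) = 12.8265
theta = atan2(-2.4, -12.6) = -169.2157 degrees

r = 12.8265, theta = -169.2157 degrees


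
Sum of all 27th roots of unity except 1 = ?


With w = e^(2*pi*i/27), all 27 of the 27th roots of unity w^0 = 1, w, ..., w^(26) sum to 0: 1 + w + ... + w^(26) = (1 - w^27)/(1 - w) = 0 since w^27 = 1, w ≠ 1.
Removing the root 1: w + w^2 + ... + w^(26) = 0 - 1 = -1

Sum = -1


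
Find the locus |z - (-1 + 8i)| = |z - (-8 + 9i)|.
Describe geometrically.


Equal distances means the locus is the perpendicular bisector of z1 and z2.
Midpoint = ((-1+(-8))/2, (8+9)/2) = (-4.5000, 8.5000)

Perpendicular bisector through (-4.5000, 8.5000)


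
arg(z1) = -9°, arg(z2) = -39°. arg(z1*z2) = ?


arg(z1*z2) = -9° - 39° = -48°
Normalized to (-180°, 180°]: -48°

-48°


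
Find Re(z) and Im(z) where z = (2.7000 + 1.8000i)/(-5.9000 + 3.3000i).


Multiply by conjugate: (2.7000 + 1.8000i)(-5.9000 - 3.3000i) / ((-5.9)^2 + 3.3^2)
Numerator real = 2.7*(-5.9) + 1.8*3.3 = -9.99
Numerator imag = 1.8*(-5.9) - 2.7*3.3 = -19.53
Denominator = 45.7
Re(z) = -9.99/45.7 = -0.2186
Im(z) = -19.53/45.7 = -0.4274

Re(z) = -0.2186, Im(z) = -0.4274


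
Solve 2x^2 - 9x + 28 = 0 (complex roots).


disc = (-9)^2 - 4*2*28 = 81 - 224 = -143
sqrt(|disc|) = sqrt(143) = 11.9583
Real part = 9/(2*2) = 2.2500
Imag part = 11.9583/(2*2) = 2.9896

2.2500 ± 2.9896i


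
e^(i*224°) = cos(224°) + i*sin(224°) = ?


cos(224°) = -0.7193
sin(224°) = -0.6947

e^(i*224°) = -0.7193 - 0.6947i


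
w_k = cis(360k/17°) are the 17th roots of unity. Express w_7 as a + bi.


Angle = 360*7/17 = 148.2353°
a = cos(148.2353°) = -0.8502
b = sin(148.2353°) = 0.5264

-0.8502 + 0.5264i


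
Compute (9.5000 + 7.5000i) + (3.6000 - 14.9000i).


Real: 9.5 + 3.6 = 13.1
Imag: 7.5 - 14.9 = -7.4

13.1000 - 7.4000i


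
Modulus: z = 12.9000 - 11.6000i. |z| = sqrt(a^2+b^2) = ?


|z| = sqrt(12.9^2 + (-11.6)^2) = sqrt(166.41 + 134.56) = sqrt(300.97) = 17.3485

|z| = 17.3485


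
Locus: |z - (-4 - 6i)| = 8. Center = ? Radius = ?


|z - z0| = r is a circle with center z0 and radius r.
Center = (-4, -6), radius = 8

Circle with center (-4, -6) and radius 8


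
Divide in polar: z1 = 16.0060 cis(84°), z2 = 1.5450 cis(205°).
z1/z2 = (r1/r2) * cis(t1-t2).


r = 16.0060 / 1.5450 = 10.3599
theta = 84° - 205° = -121° = 239° (mod 360)

10.3599 cis(239°)


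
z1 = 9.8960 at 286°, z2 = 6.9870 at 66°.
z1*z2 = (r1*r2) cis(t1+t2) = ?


r = 9.8960 * 6.9870 = 69.1434
theta = 286° + 66° = 352° = 352° (mod 360)

69.1434 cis(352°)


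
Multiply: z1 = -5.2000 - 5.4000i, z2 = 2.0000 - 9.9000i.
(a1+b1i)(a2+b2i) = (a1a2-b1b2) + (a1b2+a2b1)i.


Real = -5.2*2 - (-5.4)*(-9.9) = -10.4 - 53.46 = -63.86
Imag = -5.2*(-9.9) + 2*(-5.4) = 51.48 - (10.8) = 40.68

-63.8600 + 40.6800i


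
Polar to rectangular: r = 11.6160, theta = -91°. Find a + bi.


a = 11.6160*cos(-91°) = 11.6160*(-0.01745) = -0.2027
b = 11.6160*sin(-91°) = 11.6160*(-0.999848) = -11.6142

-0.2027 - 11.6142i


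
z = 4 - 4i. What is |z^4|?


|z| = sqrt(16+16) = sqrt(32) = 5.6569
|z^4| = |z|^4 = (sqrt(32))^4 = 32^2 = 1024

|z^4| = 1024


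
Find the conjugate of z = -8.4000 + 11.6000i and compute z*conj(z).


z_bar = -8.4000 - 11.6000i
z*z_bar = (-8.4)^2 + 11.6^2 = 70.56 + 134.56 = 205.12

z_bar = -8.4000 - 11.6000i, z*z_bar = 205.12


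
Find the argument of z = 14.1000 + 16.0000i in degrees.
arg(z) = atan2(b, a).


Re = 14.1, Im = 16
arg = atan2(16, 14.1) = 48.6119 degrees

arg(z) = 48.6119 degrees


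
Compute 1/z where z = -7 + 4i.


|z|^2 = 49+16 = 65
1/z = (-7 - 4i)/65

1/z = -0.1077 - 0.0615i


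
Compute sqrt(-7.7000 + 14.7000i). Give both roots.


|z| = sqrt(59.29+216.09) = 16.5946
sqrt((|z|+a)/2) = sqrt((16.5946+(-7.7))/2) = sqrt(4.4473) = 2.1089
sqrt((|z|-a)/2) = sqrt((16.5946-(-7.7))/2) = sqrt(12.1473) = 3.4853

±(2.1089 + 3.4853i) i.e. 2.1089 + 3.4853i and -2.1089 - 3.4853i


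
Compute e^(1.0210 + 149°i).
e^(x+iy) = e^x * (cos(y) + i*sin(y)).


e^1.0210 = 2.7760
cos(149°) = -0.85717
sin(149°) = 0.515038
Real = 2.7760*(-0.85717) = -2.3795
Imag = 2.7760*0.515038 = 1.4297

-2.3795 + 1.4297i


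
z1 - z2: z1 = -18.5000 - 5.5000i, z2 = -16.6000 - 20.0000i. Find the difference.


Real: -18.5 + 16.6 = -1.9
Imag: -5.5 + 20 = 14.5

-1.9000 + 14.5000i


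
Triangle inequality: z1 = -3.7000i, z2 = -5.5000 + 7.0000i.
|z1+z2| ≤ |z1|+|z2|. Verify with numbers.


|z1| = sqrt(0^2 + (-3.7)^2) = sqrt(13.69) = 3.7000
|z2| = sqrt((-5.5)^2 + 7^2) = sqrt(79.25) = 8.9022
z1+z2 = -5.5000 + 3.3000i
|z1+z2| = sqrt(41.14) = 6.4140
|z1|+|z2| = 3.7000 + 8.9022 = 12.6022

|z1+z2| = 6.4140 ≤ |z1|+|z2| = 12.6022 (verified)


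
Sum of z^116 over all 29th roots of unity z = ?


The roots are w_k = w^k with w = e^(2*pi*i/29), and (w^k)^116 = (w^116)^k.
So S = 1 + u + u^2 + ... + u^(28) with u = w^116.
116 = 4*29 + 0, so 116 is a multiple of 29 and u = (w^29)^4 = 1.
Every one of the 29 terms equals 1: S = 29

S = 29


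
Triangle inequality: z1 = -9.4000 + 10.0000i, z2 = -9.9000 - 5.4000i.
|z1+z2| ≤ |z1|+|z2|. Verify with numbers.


|z1| = sqrt((-9.4)^2 + 10^2) = sqrt(188.36) = 13.7244
|z2| = sqrt((-9.9)^2 + (-5.4)^2) = sqrt(127.17) = 11.2770
z1+z2 = -19.3000 + 4.6000i
|z1+z2| = sqrt(393.65) = 19.8406
|z1|+|z2| = 13.7244 + 11.2770 = 25.0014

|z1+z2| = 19.8406 ≤ |z1|+|z2| = 25.0014 (verified)


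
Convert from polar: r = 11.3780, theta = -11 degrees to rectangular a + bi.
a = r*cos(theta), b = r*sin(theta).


a = 11.3780*cos(-11°) = 11.3780*0.98163 = 11.1690
b = 11.3780*sin(-11°) = 11.3780*(-0.19081) = -2.1710

11.1690 - 2.1710i


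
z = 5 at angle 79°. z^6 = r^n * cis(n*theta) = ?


r^6 = 5^6 = 15625
n*theta = 6*79° = 474° = 114° (mod 360)
a = 15625*cos(114°) = -6355.2600
b = 15625*sin(114°) = 14274.1478

15625 cis(114°) = -6355.2600 + 14274.1478i


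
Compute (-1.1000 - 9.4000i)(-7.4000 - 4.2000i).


Real = -1.1*(-7.4) - (-9.4)*(-4.2) = 8.14 - 39.48 = -31.34
Imag = -1.1*(-4.2) - (7.4)*(-9.4) = 4.62 + 69.56 = 74.18

-31.3400 + 74.1800i


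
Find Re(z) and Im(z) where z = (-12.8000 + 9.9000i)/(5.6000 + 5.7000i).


Multiply by conjugate: (-12.8000 + 9.9000i)(5.6000 - 5.7000i) / (5.6^2 + 5.7^2)
Numerator real = -12.8*5.6 + 9.9*5.7 = -15.25
Numerator imag = 9.9*5.6 - (-12.8)*5.7 = 128.4
Denominator = 63.85
Re(z) = -15.25/63.85 = -0.2388
Im(z) = 128.4/63.85 = 2.0110

Re(z) = -0.2388, Im(z) = 2.0110


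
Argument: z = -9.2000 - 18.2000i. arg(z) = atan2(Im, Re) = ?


Re = -9.2, Im = -18.2
arg = atan2(-18.2, -9.2) = -116.8163 degrees

arg(z) = -116.8163 degrees


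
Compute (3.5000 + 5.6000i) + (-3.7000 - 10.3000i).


Real: 3.5 - 3.7 = -0.2
Imag: 5.6 - 10.3 = -4.7

-0.2000 - 4.7000i


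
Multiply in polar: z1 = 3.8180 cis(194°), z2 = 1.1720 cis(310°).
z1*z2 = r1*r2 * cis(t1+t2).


r = 3.8180 * 1.1720 = 4.4747
theta = 194° + 310° = 504° = 144° (mod 360)

4.4747 cis(144°)


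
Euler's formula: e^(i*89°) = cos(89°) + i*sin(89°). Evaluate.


cos(89°) = 0.0175
sin(89°) = 0.9998

e^(i*89°) = 0.0175 + 0.9998i


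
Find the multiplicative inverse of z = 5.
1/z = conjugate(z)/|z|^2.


|z|^2 = 25+0 = 25
1/z = (5 - 0i)/25

1/z = 0.2000 + 0i


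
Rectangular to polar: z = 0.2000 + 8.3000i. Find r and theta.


r = sqrt(0.04+68.89) = sqrt(68.93) = 8.3024
theta = atan2(8.3, 0.2) = 88.6196 degrees

r = 8.3024, theta = 88.6196 degrees


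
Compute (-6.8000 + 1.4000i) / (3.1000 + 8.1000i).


Conjugate of z2 = 3.1000 - 8.1000i
Numerator: (-6.8000 + 1.4000i)(3.1000 - 8.1000i) = -9.7400 + 59.4200i
Denominator: 3.1^2 + 8.1^2 = 75.22
Result = (-9.7400 + 59.4200i)/75.22

-0.1295 + 0.7899i


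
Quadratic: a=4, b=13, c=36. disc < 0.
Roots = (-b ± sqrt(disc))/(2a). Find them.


disc = 13^2 - 4*4*36 = 169 - 576 = -407
sqrt(|disc|) = sqrt(407) = 20.1742
Real part = -13/(2*4) = -1.6250
Imag part = 20.1742/(2*4) = 2.5218

-1.6250 ± 2.5218i


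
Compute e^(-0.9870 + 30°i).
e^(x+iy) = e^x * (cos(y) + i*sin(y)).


e^-0.9870 = 0.37269
cos(30°) = 0.86603
sin(30°) = 0.5
Real = 0.37269*0.86603 = 0.3228
Imag = 0.37269*0.5 = 0.1863

0.3228 + 0.1863i


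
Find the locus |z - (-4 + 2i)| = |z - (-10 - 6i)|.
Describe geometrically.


Equal distances means the locus is the perpendicular bisector of z1 and z2.
Midpoint = ((-4+(-10))/2, (2+(-6))/2) = (-7.0000, -2.0000)

Perpendicular bisector through (-7.0000, -2.0000)


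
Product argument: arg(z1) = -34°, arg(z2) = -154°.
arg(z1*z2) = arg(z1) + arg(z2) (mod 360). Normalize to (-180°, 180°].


arg(z1*z2) = -34° - 154° = -188°
Normalized to (-180°, 180°]: 172°

172°


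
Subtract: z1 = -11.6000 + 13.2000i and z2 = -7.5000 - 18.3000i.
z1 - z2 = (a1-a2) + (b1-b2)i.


Real: -11.6 + 7.5 = -4.1
Imag: 13.2 + 18.3 = 31.5

-4.1000 + 31.5000i


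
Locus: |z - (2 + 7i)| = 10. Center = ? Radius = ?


|z - z0| = r is a circle with center z0 and radius r.
Center = (2, 7), radius = 10

Circle with center (2, 7) and radius 10


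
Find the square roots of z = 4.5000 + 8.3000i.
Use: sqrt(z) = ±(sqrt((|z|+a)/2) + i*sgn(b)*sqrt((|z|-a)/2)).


|z| = sqrt(20.25+68.89) = 9.4414
sqrt((|z|+a)/2) = sqrt((9.4414+4.5)/2) = sqrt(6.9707) = 2.6402
sqrt((|z|-a)/2) = sqrt((9.4414-4.5)/2) = sqrt(2.4707) = 1.5718

±(2.6402 + 1.5718i) i.e. 2.6402 + 1.5718i and -2.6402 - 1.5718i


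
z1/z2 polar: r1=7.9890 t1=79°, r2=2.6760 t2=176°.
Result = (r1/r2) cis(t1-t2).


r = 7.9890 / 2.6760 = 2.9854
theta = 79° - 176° = -97° = 263° (mod 360)

2.9854 cis(263°)


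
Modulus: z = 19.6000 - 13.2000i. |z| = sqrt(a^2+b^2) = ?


|z| = sqrt(19.6^2 + (-13.2)^2) = sqrt(384.16 + 174.24) = sqrt(558.4) = 23.6305

|z| = 23.6305


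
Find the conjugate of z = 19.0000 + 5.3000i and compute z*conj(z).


z_bar = 19.0000 - 5.3000i
z*z_bar = 19^2 + 5.3^2 = 361 + 28.09 = 389.09

z_bar = 19.0000 - 5.3000i, z*z_bar = 389.09


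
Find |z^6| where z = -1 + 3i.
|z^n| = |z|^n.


|z| = sqrt(1+9) = sqrt(10) = 3.1623
|z^6| = |z|^6 = (sqrt(10))^6 = 10^3 = 1000

|z^6| = 1000


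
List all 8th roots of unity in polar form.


The 8th roots of unity are cis(360k/8°) for k=0..7
Angle step = 360/8 = 45°
Primitive root: cis(45°)
Primitive root = 0.7071 + 0.7071i

8 roots at angles: 0°, 45°, 90°, 135°, 180°, 225°, 270°, 315°


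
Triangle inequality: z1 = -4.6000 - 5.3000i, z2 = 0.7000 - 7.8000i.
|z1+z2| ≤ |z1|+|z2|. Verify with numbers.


|z1| = sqrt((-4.6)^2 + (-5.3)^2) = sqrt(49.25) = 7.0178
|z2| = sqrt(0.7^2 + (-7.8)^2) = sqrt(61.33) = 7.8313
z1+z2 = -3.9000 - 13.1000i
|z1+z2| = sqrt(186.82) = 13.6682
|z1|+|z2| = 7.0178 + 7.8313 = 14.8491

|z1+z2| = 13.6682 ≤ |z1|+|z2| = 14.8491 (verified)


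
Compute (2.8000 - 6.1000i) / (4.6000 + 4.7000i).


Conjugate of z2 = 4.6000 - 4.7000i
Numerator: (2.8000 - 6.1000i)(4.6000 - 4.7000i) = -15.7900 - 41.2200i
Denominator: 4.6^2 + 4.7^2 = 43.25
Result = (-15.7900 - 41.2200i)/43.25

-0.3651 - 0.9531i


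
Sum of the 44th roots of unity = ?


The sum of all 44th roots of unity is 0.
Geometric series: (1 - w^44)/(1 - w) = (1-1)/(1-w) = 0 since w^44 = 1, w ≠ 1.
Alternatively: coefficient of z^43 in z^44 - 1 is 0.

0


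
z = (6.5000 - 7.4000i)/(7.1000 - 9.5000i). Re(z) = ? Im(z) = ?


Multiply by conjugate: (6.5000 - 7.4000i)(7.1000 + 9.5000i) / (7.1^2 + (-9.5)^2)
Numerator real = 6.5*7.1 - (7.4)*(-9.5) = 116.45
Numerator imag = -7.4*7.1 - 6.5*(-9.5) = 9.21
Denominator = 140.66
Re(z) = 116.45/140.66 = 0.8279
Im(z) = 9.21/140.66 = 0.0655

Re(z) = 0.8279, Im(z) = 0.0655


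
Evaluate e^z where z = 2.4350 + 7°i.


e^2.4350 = 11.4158
cos(7°) = 0.992546
sin(7°) = 0.12187
Real = 11.4158*0.992546 = 11.3307
Imag = 11.4158*0.12187 = 1.3912

11.3307 + 1.3912i


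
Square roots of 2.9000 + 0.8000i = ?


|z| = sqrt(8.41+0.64) = 3.0083
sqrt((|z|+a)/2) = sqrt((3.0083+2.9)/2) = sqrt(2.9542) = 1.7188
sqrt((|z|-a)/2) = sqrt((3.0083-2.9)/2) = sqrt(0.0542) = 0.2327

±(1.7188 + 0.2327i) i.e. 1.7188 + 0.2327i and -1.7188 - 0.2327i


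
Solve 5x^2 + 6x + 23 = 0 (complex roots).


disc = 6^2 - 4*5*23 = 36 - 460 = -424
sqrt(|disc|) = sqrt(424) = 20.5913
Real part = -6/(2*5) = -0.6000
Imag part = 20.5913/(2*5) = 2.0591

-0.6000 ± 2.0591i


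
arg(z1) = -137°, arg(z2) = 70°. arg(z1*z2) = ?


arg(z1*z2) = -137° + 70° = -67°
Normalized to (-180°, 180°]: -67°

-67°


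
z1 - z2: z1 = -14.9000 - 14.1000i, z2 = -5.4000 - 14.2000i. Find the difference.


Real: -14.9 + 5.4 = -9.5
Imag: -14.1 + 14.2 = 0.1

-9.5000 + 0.1000i


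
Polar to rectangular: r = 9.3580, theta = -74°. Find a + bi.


a = 9.3580*cos(-74°) = 9.3580*0.27564 = 2.5794
b = 9.3580*sin(-74°) = 9.3580*(-0.96126) = -8.9955

2.5794 - 8.9955i


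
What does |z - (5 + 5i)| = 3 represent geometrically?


|z - z0| = r is a circle with center z0 and radius r.
Center = (5, 5), radius = 3

Circle with center (5, 5) and radius 3


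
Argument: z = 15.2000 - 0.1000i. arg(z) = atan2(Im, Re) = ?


Re = 15.2, Im = -0.1
arg = atan2(-0.1, 15.2) = -0.3769 degrees

arg(z) = -0.3769 degrees


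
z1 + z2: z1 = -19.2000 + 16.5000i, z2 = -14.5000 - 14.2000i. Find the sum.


Real: -19.2 - 14.5 = -33.7
Imag: 16.5 - 14.2 = 2.3

-33.7000 + 2.3000i


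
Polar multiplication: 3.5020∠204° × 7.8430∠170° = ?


r = 3.5020 * 7.8430 = 27.4662
theta = 204° + 170° = 374° = 14° (mod 360)

27.4662 cis(14°)


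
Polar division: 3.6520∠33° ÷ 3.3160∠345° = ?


r = 3.6520 / 3.3160 = 1.1013
theta = 33° - 345° = -312° = 48° (mod 360)

1.1013 cis(48°)


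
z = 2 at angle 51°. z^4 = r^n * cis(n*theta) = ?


r^4 = 2^4 = 16
n*theta = 4*51° = 204° = 204° (mod 360)
a = 16*cos(204°) = -14.6167
b = 16*sin(204°) = -6.5078

16 cis(204°) = -14.6167 - 6.5078i


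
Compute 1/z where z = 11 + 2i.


|z|^2 = 121+4 = 125
1/z = (11 - 2i)/125

1/z = 0.0880 - 0.0160i


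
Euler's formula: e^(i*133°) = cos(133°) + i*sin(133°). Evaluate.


cos(133°) = -0.6820
sin(133°) = 0.7314

e^(i*133°) = -0.6820 + 0.7314i


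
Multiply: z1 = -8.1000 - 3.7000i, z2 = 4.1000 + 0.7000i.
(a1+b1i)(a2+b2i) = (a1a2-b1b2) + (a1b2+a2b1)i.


Real = -8.1*4.1 - (-3.7)*0.7 = -33.21 - (-2.59) = -30.62
Imag = -8.1*0.7 + 4.1*(-3.7) = -5.67 - (15.17) = -20.84

-30.6200 - 20.8400i


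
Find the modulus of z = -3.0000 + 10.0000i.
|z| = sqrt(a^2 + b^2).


|z| = sqrt((-3)^2 + 10^2) = sqrt(9 + 100) = sqrt(109) = 10.4403

|z| = 10.4403


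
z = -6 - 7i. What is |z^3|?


|z| = sqrt(36+49) = sqrt(85) = 9.2195
|z^3| = |z|^3 = (sqrt(85))^3 = 85*sqrt(85)

|z^3| = 85*sqrt(85) ≈ 783.6613


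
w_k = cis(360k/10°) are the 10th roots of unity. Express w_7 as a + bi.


Angle = 360*7/10 = 252°
a = cos(252°) = -0.3090
b = sin(252°) = -0.9511

-0.3090 - 0.9511i


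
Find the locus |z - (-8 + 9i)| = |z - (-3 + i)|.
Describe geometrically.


Equal distances means the locus is the perpendicular bisector of z1 and z2.
Midpoint = ((-8+(-3))/2, (9+1)/2) = (-5.5000, 5.0000)

Perpendicular bisector through (-5.5000, 5.0000)


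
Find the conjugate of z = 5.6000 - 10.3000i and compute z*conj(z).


z_bar = 5.6000 + 10.3000i
z*z_bar = 5.6^2 + (-10.3)^2 = 31.36 + 106.09 = 137.45

z_bar = 5.6000 + 10.3000i, z*z_bar = 137.45


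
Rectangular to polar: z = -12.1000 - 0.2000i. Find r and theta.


r = sqrt(146.41+0.04) = sqrt(146.45) = 12.1017
theta = atan2(-0.2, -12.1) = -179.0530 degrees

r = 12.1017, theta = -179.0530 degrees


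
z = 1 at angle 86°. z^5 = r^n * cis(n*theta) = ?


r^5 = 1^5 = 1
n*theta = 5*86° = 430° = 70° (mod 360)
a = 1*cos(70°) = 0.3420
b = 1*sin(70°) = 0.9397

1 cis(70°) = 0.3420 + 0.9397i


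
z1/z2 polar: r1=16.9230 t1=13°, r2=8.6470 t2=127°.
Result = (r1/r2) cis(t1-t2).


r = 16.9230 / 8.6470 = 1.9571
theta = 13° - 127° = -114° = 246° (mod 360)

1.9571 cis(246°)


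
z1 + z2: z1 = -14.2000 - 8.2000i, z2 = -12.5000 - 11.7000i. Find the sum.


Real: -14.2 - 12.5 = -26.7
Imag: -8.2 - 11.7 = -19.9

-26.7000 - 19.9000i


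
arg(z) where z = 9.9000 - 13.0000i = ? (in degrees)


Re = 9.9, Im = -13
arg = atan2(-13, 9.9) = -52.7093 degrees

arg(z) = -52.7093 degrees


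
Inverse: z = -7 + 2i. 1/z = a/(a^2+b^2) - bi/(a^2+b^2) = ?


|z|^2 = 49+4 = 53
1/z = (-7 - 2i)/53

1/z = -0.1321 - 0.0377i


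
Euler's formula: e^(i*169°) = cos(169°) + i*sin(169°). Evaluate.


cos(169°) = -0.9816
sin(169°) = 0.1908

e^(i*169°) = -0.9816 + 0.1908i


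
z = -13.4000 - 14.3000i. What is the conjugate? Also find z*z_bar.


z_bar = -13.4000 + 14.3000i
z*z_bar = (-13.4)^2 + (-14.3)^2 = 179.56 + 204.49 = 384.05

z_bar = -13.4000 + 14.3000i, z*z_bar = 384.05


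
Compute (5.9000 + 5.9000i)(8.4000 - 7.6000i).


Real = 5.9*8.4 - 5.9*(-7.6) = 49.56 - (-44.84) = 94.4
Imag = 5.9*(-7.6) + 8.4*5.9 = -44.84 + 49.56 = 4.72

94.4000 + 4.7200i


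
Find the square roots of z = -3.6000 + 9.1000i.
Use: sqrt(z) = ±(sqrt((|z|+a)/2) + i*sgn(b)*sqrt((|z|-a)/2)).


|z| = sqrt(12.96+82.81) = 9.7862
sqrt((|z|+a)/2) = sqrt((9.7862+(-3.6))/2) = sqrt(3.0931) = 1.7587
sqrt((|z|-a)/2) = sqrt((9.7862-(-3.6))/2) = sqrt(6.6931) = 2.5871

±(1.7587 + 2.5871i) i.e. 1.7587 + 2.5871i and -1.7587 - 2.5871i


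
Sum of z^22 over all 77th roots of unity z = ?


The roots are w_k = w^k with w = e^(2*pi*i/77), and (w^k)^22 = (w^22)^k.
So S = 1 + u + u^2 + ... + u^(76) with u = w^22.
22 = 0*77 + 22, so 22 is not a multiple of 77: u = w^22 ≠ 1 (w is a primitive 77th root), while u^77 = (w^77)^22 = 1.
Geometric series: S = (1 - u^77)/(1 - u) = (1 - 1)/(1 - u) = 0

S = 0


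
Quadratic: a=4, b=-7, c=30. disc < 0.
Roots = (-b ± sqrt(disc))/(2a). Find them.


disc = (-7)^2 - 4*4*30 = 49 - 480 = -431
sqrt(|disc|) = sqrt(431) = 20.7605
Real part = 7/(2*4) = 0.8750
Imag part = 20.7605/(2*4) = 2.5951

0.8750 ± 2.5951i


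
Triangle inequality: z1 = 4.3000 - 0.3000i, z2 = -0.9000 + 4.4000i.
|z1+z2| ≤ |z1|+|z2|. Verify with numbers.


|z1| = sqrt(4.3^2 + (-0.3)^2) = sqrt(18.58) = 4.3105
|z2| = sqrt((-0.9)^2 + 4.4^2) = sqrt(20.17) = 4.4911
z1+z2 = 3.4000 + 4.1000i
|z1+z2| = sqrt(28.37) = 5.3263
|z1|+|z2| = 4.3105 + 4.4911 = 8.8016

|z1+z2| = 5.3263 ≤ |z1|+|z2| = 8.8016 (verified)


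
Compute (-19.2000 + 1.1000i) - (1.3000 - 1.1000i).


Real: -19.2 - 1.3 = -20.5
Imag: 1.1 + 1.1 = 2.2

-20.5000 + 2.2000i


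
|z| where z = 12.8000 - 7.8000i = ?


|z| = sqrt(12.8^2 + (-7.8)^2) = sqrt(163.84 + 60.84) = sqrt(224.68) = 14.9893

|z| = 14.9893


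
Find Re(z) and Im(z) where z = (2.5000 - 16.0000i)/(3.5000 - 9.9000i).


Multiply by conjugate: (2.5000 - 16.0000i)(3.5000 + 9.9000i) / (3.5^2 + (-9.9)^2)
Numerator real = 2.5*3.5 - (16)*(-9.9) = 167.15
Numerator imag = -16*3.5 - 2.5*(-9.9) = -31.25
Denominator = 110.26
Re(z) = 167.15/110.26 = 1.5160
Im(z) = -31.25/110.26 = -0.2834

Re(z) = 1.5160, Im(z) = -0.2834


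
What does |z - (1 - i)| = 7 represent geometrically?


|z - z0| = r is a circle with center z0 and radius r.
Center = (1, -1), radius = 7

Circle with center (1, -1) and radius 7


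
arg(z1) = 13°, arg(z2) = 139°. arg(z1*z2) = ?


arg(z1*z2) = 13° + 139° = 152°
Normalized to (-180°, 180°]: 152°

152°
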